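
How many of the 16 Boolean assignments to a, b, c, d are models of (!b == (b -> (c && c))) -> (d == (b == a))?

Initial set: {((!b == (b -> (c && c))) -> (d == (b == a)))}.
((!b == (b -> (c && c))) -> (d == (b == a))): β-rule — branch into !(!b == (b -> (c && c)))  //  (d == (b == a)).
  branch 1 (add !(!b == (b -> (c && c)))):
    !(!b == (b -> (c && c))): β-rule — branch into !b, !(b -> (c && c))  //  !!b, (b -> (c && c)).
      branch 1.1 (add !b, !(b -> (c && c))):
        !(b -> (c && c)): α-rule — add b, !(c && c).
        × closes — contains both b and !b.
      branch 1.2 (add !!b, (b -> (c && c))):
        (b -> (c && c)): β-rule — branch into !b  //  (c && c).
          branch 1.2.1 (add !b):
            × closes — contains both b and !b.
          branch 1.2.2 (add (c && c)):
            (c && c): α-rule — add c, c.
            ○ open, literals {b=1, c=1}.
  branch 2 (add (d == (b == a))):
    (d == (b == a)): β-rule — branch into d, (b == a)  //  !d, !(b == a).
      branch 2.1 (add d, (b == a)):
        (b == a): β-rule — branch into b, a  //  !b, !a.
          branch 2.1.1 (add b, a):
            ○ open, literals {a=1, b=1, d=1}.
          branch 2.1.2 (add !b, !a):
            ○ open, literals {a=0, b=0, d=1}.
      branch 2.2 (add !d, !(b == a)):
        !(b == a): β-rule — branch into b, !a  //  !b, a.
          branch 2.2.1 (add b, !a):
            ○ open, literals {a=0, b=1, d=0}.
          branch 2.2.2 (add !b, a):
            ○ open, literals {a=1, b=0, d=0}.
2 branches closed, 5 open.
Each open branch fixes some atoms; the unmentioned ones are free. Counting distinct full assignments: branch {b=1, c=1} (a, d) contributes 4 new; branch {a=1, b=1, d=1} (c) contributes 1 new; branch {a=0, b=0, d=1} (c) contributes 2 new; branch {a=0, b=1, d=0} (c) contributes 1 new; branch {a=1, b=0, d=0} (c) contributes 2 new. Total: 10.

10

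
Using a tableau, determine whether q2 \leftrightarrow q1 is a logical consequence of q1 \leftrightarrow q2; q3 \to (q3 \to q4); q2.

Yes

Initial set: {(q1 \leftrightarrow q2); (q3 \to (q3 \to q4)); q2; \lnot (q2 \leftrightarrow q1)}.
(q1 \leftrightarrow q2): β-rule — branch into q1, q2  //  \lnot q1, \lnot q2.
  branch 1 (add q1, q2):
    (q3 \to (q3 \to q4)): β-rule — branch into \lnot q3  //  (q3 \to q4).
      branch 1.1 (add \lnot q3):
        \lnot (q2 \leftrightarrow q1): β-rule — branch into q2, \lnot q1  //  \lnot q2, q1.
          branch 1.1.1 (add q2, \lnot q1):
            × closes — contains both q1 and \lnot q1.
          branch 1.1.2 (add \lnot q2, q1):
            × closes — contains both q2 and \lnot q2.
      branch 1.2 (add (q3 \to q4)):
        \lnot (q2 \leftrightarrow q1): β-rule — branch into q2, \lnot q1  //  \lnot q2, q1.
          branch 1.2.1 (add q2, \lnot q1):
            × closes — contains both q1 and \lnot q1.
          branch 1.2.2 (add \lnot q2, q1):
            × closes — contains both q2 and \lnot q2.
  branch 2 (add \lnot q1, \lnot q2):
    × closes — contains both q2 and \lnot q2.
All 5 branches close.
Every branch closed, so the premises entail the conclusion.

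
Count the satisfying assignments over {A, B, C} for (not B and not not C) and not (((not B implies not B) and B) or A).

1

Initial set: {((not B and not not C) and not (((not B implies not B) and B) or A))}.
((not B and not not C) and not (((not B implies not B) and B) or A)): α-rule — add (not B and not not C), not (((not B implies not B) and B) or A).
(not B and not not C): α-rule — add not B, not not C.
not (((not B implies not B) and B) or A): α-rule — add not ((not B implies not B) and B), not A.
not not C: drop double negation, giving C.
not ((not B implies not B) and B): β-rule — branch into not (not B implies not B)  //  not B.
  branch 1 (add not (not B implies not B)):
    not (not B implies not B): α-rule — add not B, not not B.
    × closes — contains both B and not B.
  branch 2 (add not B):
    ○ open, literals {A=F, B=F, C=T}.
1 branch closed, 1 open.
Each open branch fixes some atoms; the unmentioned ones are free. Counting distinct full assignments: branch {A=F, B=F, C=T} (none free) contributes 1 new. Total: 1.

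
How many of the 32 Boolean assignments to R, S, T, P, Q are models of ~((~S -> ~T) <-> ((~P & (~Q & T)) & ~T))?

Initial set: {~((~S -> ~T) <-> ((~P & (~Q & T)) & ~T))}.
~((~S -> ~T) <-> ((~P & (~Q & T)) & ~T)): β-rule — branch into (~S -> ~T), ~((~P & (~Q & T)) & ~T)  //  ~(~S -> ~T), ((~P & (~Q & T)) & ~T).
  branch 1 (add (~S -> ~T), ~((~P & (~Q & T)) & ~T)):
    (~S -> ~T): β-rule — branch into ~~S  //  ~T.
      branch 1.1 (add ~~S):
        ~((~P & (~Q & T)) & ~T): β-rule — branch into ~(~P & (~Q & T))  //  ~~T.
          branch 1.1.1 (add ~(~P & (~Q & T))):
            ~(~P & (~Q & T)): β-rule — branch into ~~P  //  ~(~Q & T).
              branch 1.1.1.1 (add ~~P):
                ○ open, literals {P=T, S=T}.
              branch 1.1.1.2 (add ~(~Q & T)):
                ~(~Q & T): β-rule — branch into ~~Q  //  ~T.
                  branch 1.1.1.2.1 (add ~~Q):
                    ○ open, literals {Q=T, S=T}.
                  branch 1.1.1.2.2 (add ~T):
                    ○ open, literals {S=T, T=F}.
          branch 1.1.2 (add ~~T):
            ○ open, literals {S=T, T=T}.
      branch 1.2 (add ~T):
        ~((~P & (~Q & T)) & ~T): β-rule — branch into ~(~P & (~Q & T))  //  ~~T.
          branch 1.2.1 (add ~(~P & (~Q & T))):
            ~(~P & (~Q & T)): β-rule — branch into ~~P  //  ~(~Q & T).
              branch 1.2.1.1 (add ~~P):
                ○ open, literals {P=T, T=F}.
              branch 1.2.1.2 (add ~(~Q & T)):
                ~(~Q & T): β-rule — branch into ~~Q  //  ~T.
                  branch 1.2.1.2.1 (add ~~Q):
                    ○ open, literals {Q=T, T=F}.
                  branch 1.2.1.2.2 (add ~T):
                    ○ open, literals {T=F}.
          branch 1.2.2 (add ~~T):
            × closes — contains both T and ~T.
  branch 2 (add ~(~S -> ~T), ((~P & (~Q & T)) & ~T)):
    ~(~S -> ~T): α-rule — add ~S, ~~T.
    ((~P & (~Q & T)) & ~T): α-rule — add (~P & (~Q & T)), ~T.
    × closes — contains both T and ~T.
2 branches closed, 7 open.
Each open branch fixes some atoms; the unmentioned ones are free. Counting distinct full assignments: branch {P=T, S=T} (R, T, Q) contributes 8 new; branch {Q=T, S=T} (R, T, P) contributes 4 new; branch {S=T, T=F} (R, P, Q) contributes 2 new; branch {S=T, T=T} (R, P, Q) contributes 2 new; branch {P=T, T=F} (R, S, Q) contributes 4 new; branch {Q=T, T=F} (R, S, P) contributes 2 new; branch {T=F} (R, S, P, Q) contributes 2 new. Total: 24.

24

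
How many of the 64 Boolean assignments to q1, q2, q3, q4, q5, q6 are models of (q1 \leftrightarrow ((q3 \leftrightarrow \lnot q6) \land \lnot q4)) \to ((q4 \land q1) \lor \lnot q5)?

48

Initial set: {T ((q1 \leftrightarrow ((q3 \leftrightarrow \lnot q6) \land \lnot q4)) \to ((q4 \land q1) \lor \lnot q5))}.
T ((q1 \leftrightarrow ((q3 \leftrightarrow \lnot q6) \land \lnot q4)) \to ((q4 \land q1) \lor \lnot q5)): β-rule — branch into F (q1 \leftrightarrow ((q3 \leftrightarrow \lnot q6) \land \lnot q4))  //  T ((q4 \land q1) \lor \lnot q5).
  branch 1 (add F (q1 \leftrightarrow ((q3 \leftrightarrow \lnot q6) \land \lnot q4))):
    F (q1 \leftrightarrow ((q3 \leftrightarrow \lnot q6) \land \lnot q4)): β-rule — branch into T q1, F ((q3 \leftrightarrow \lnot q6) \land \lnot q4)  //  F q1, T ((q3 \leftrightarrow \lnot q6) \land \lnot q4).
      branch 1.1 (add T q1, F ((q3 \leftrightarrow \lnot q6) \land \lnot q4)):
        F ((q3 \leftrightarrow \lnot q6) \land \lnot q4): β-rule — branch into F (q3 \leftrightarrow \lnot q6)  //  F \lnot q4.
          branch 1.1.1 (add F (q3 \leftrightarrow \lnot q6)):
            F (q3 \leftrightarrow \lnot q6): β-rule — branch into T q3, F \lnot q6  //  F q3, T \lnot q6.
              branch 1.1.1.1 (add T q3, F \lnot q6):
                ○ open, literals {q1=T, q3=T, q6=T}.
              branch 1.1.1.2 (add F q3, T \lnot q6):
                ○ open, literals {q1=T, q3=F, q6=F}.
          branch 1.1.2 (add F \lnot q4):
            ○ open, literals {q1=T, q4=T}.
      branch 1.2 (add F q1, T ((q3 \leftrightarrow \lnot q6) \land \lnot q4)):
        T ((q3 \leftrightarrow \lnot q6) \land \lnot q4): α-rule — add T (q3 \leftrightarrow \lnot q6), T \lnot q4.
        T (q3 \leftrightarrow \lnot q6): β-rule — branch into T q3, T \lnot q6  //  F q3, F \lnot q6.
          branch 1.2.1 (add T q3, T \lnot q6):
            ○ open, literals {q1=F, q3=T, q4=F, q6=F}.
          branch 1.2.2 (add F q3, F \lnot q6):
            ○ open, literals {q1=F, q3=F, q4=F, q6=T}.
  branch 2 (add T ((q4 \land q1) \lor \lnot q5)):
    T ((q4 \land q1) \lor \lnot q5): β-rule — branch into T (q4 \land q1)  //  T \lnot q5.
      branch 2.1 (add T (q4 \land q1)):
        T (q4 \land q1): α-rule — add T q4, T q1.
        ○ open, literals {q1=T, q4=T}.
      branch 2.2 (add T \lnot q5):
        ○ open, literals {q5=F}.
0 branches closed, 7 open.
Each open branch fixes some atoms; the unmentioned ones are free. Counting distinct full assignments: branch {q1=T, q3=T, q6=T} (q2, q4, q5) contributes 8 new; branch {q1=T, q3=F, q6=F} (q2, q4, q5) contributes 8 new; branch {q1=T, q4=T} (q2, q3, q5, q6) contributes 8 new; branch {q1=F, q3=T, q4=F, q6=F} (q2, q5) contributes 4 new; branch {q1=F, q3=F, q4=F, q6=T} (q2, q5) contributes 4 new; branch {q1=T, q4=T} (q2, q3, q5, q6) contributes 0 new; branch {q5=F} (q1, q2, q3, q4, q6) contributes 16 new. Total: 48.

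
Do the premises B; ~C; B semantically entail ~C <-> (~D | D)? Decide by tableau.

Yes

Initial set: {T B; T ~C; T B; F (~C <-> (~D | D))}.
F (~C <-> (~D | D)): β-rule — branch into T ~C, F (~D | D)  //  F ~C, T (~D | D).
  branch 1 (add T ~C, F (~D | D)):
    F (~D | D): α-rule — add F ~D, F D.
    × closes — contains both D and ~D.
  branch 2 (add F ~C, T (~D | D)):
    × closes — contains both C and ~C.
All 2 branches close.
Every branch closed, so the premises entail the conclusion.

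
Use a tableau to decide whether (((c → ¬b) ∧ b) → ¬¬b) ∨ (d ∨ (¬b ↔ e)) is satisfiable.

Initial set: {T ((((c → ¬b) ∧ b) → ¬¬b) ∨ (d ∨ (¬b ↔ e)))}.
T ((((c → ¬b) ∧ b) → ¬¬b) ∨ (d ∨ (¬b ↔ e))): β-rule — branch into T (((c → ¬b) ∧ b) → ¬¬b)  //  T (d ∨ (¬b ↔ e)).
  branch 1 (add T (((c → ¬b) ∧ b) → ¬¬b)):
    T (((c → ¬b) ∧ b) → ¬¬b): β-rule — branch into F ((c → ¬b) ∧ b)  //  T ¬¬b.
      branch 1.1 (add F ((c → ¬b) ∧ b)):
        F ((c → ¬b) ∧ b): β-rule — branch into F (c → ¬b)  //  F b.
          branch 1.1.1 (add F (c → ¬b)):
            F (c → ¬b): α-rule — add T c, F ¬b.
            ○ open, literals {b=true, c=true}.
          branch 1.1.2 (add F b):
            ○ open, literals {b=false}.
      branch 1.2 (add T ¬¬b):
        T ¬¬b: drop double negation, giving T b.
        ○ open, literals {b=true}.
  branch 2 (add T (d ∨ (¬b ↔ e))):
    T (d ∨ (¬b ↔ e)): β-rule — branch into T d  //  T (¬b ↔ e).
      branch 2.1 (add T d):
        ○ open, literals {d=true}.
      branch 2.2 (add T (¬b ↔ e)):
        T (¬b ↔ e): β-rule — branch into T ¬b, T e  //  F ¬b, F e.
          branch 2.2.1 (add T ¬b, T e):
            ○ open, literals {b=false, e=true}.
          branch 2.2.2 (add F ¬b, F e):
            ○ open, literals {b=true, e=false}.
0 branches closed, 6 open.
An open branch gives a satisfying assignment: b=true, c=true.

Satisfiable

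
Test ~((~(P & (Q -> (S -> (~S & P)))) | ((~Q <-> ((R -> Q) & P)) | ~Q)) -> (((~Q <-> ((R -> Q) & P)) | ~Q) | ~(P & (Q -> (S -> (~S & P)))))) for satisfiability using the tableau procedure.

Unsatisfiable

Initial set: {~((~(P & (Q -> (S -> (~S & P)))) | ((~Q <-> ((R -> Q) & P)) | ~Q)) -> (((~Q <-> ((R -> Q) & P)) | ~Q) | ~(P & (Q -> (S -> (~S & P))))))}.
~((~(P & (Q -> (S -> (~S & P)))) | ((~Q <-> ((R -> Q) & P)) | ~Q)) -> (((~Q <-> ((R -> Q) & P)) | ~Q) | ~(P & (Q -> (S -> (~S & P)))))): α-rule — add (~(P & (Q -> (S -> (~S & P)))) | ((~Q <-> ((R -> Q) & P)) | ~Q)), ~(((~Q <-> ((R -> Q) & P)) | ~Q) | ~(P & (Q -> (S -> (~S & P))))).
~(((~Q <-> ((R -> Q) & P)) | ~Q) | ~(P & (Q -> (S -> (~S & P))))): α-rule — add ~((~Q <-> ((R -> Q) & P)) | ~Q), ~~(P & (Q -> (S -> (~S & P)))).
~((~Q <-> ((R -> Q) & P)) | ~Q): α-rule — add ~(~Q <-> ((R -> Q) & P)), ~~Q.
~~(P & (Q -> (S -> (~S & P)))): α-rule — add P, (Q -> (S -> (~S & P))).
(~(P & (Q -> (S -> (~S & P)))) | ((~Q <-> ((R -> Q) & P)) | ~Q)): β-rule — branch into ~(P & (Q -> (S -> (~S & P))))  //  ((~Q <-> ((R -> Q) & P)) | ~Q).
  branch 1 (add ~(P & (Q -> (S -> (~S & P))))):
    ~(~Q <-> ((R -> Q) & P)): β-rule — branch into ~Q, ~((R -> Q) & P)  //  ~~Q, ((R -> Q) & P).
      branch 1.1 (add ~Q, ~((R -> Q) & P)):
        × closes — contains both Q and ~Q.
      branch 1.2 (add ~~Q, ((R -> Q) & P)):
        ((R -> Q) & P): α-rule — add (R -> Q), P.
        (Q -> (S -> (~S & P))): β-rule — branch into ~Q  //  (S -> (~S & P)).
          branch 1.2.1 (add ~Q):
            × closes — contains both Q and ~Q.
          branch 1.2.2 (add (S -> (~S & P))):
            ~(P & (Q -> (S -> (~S & P)))): β-rule — branch into ~P  //  ~(Q -> (S -> (~S & P))).
              branch 1.2.2.1 (add ~P):
                × closes — contains both P and ~P.
              branch 1.2.2.2 (add ~(Q -> (S -> (~S & P)))):
                ~(Q -> (S -> (~S & P))): α-rule — add Q, ~(S -> (~S & P)).
                ~(S -> (~S & P)): α-rule — add S, ~(~S & P).
                (R -> Q): β-rule — branch into ~R  //  Q.
                  branch 1.2.2.2.1 (add ~R):
                    (S -> (~S & P)): β-rule — branch into ~S  //  (~S & P).
                      branch 1.2.2.2.1.1 (add ~S):
                        × closes — contains both S and ~S.
                      branch 1.2.2.2.1.2 (add (~S & P)):
                        (~S & P): α-rule — add ~S, P.
                        × closes — contains both S and ~S.
                  branch 1.2.2.2.2 (add Q):
                    (S -> (~S & P)): β-rule — branch into ~S  //  (~S & P).
                      branch 1.2.2.2.2.1 (add ~S):
                        × closes — contains both S and ~S.
                      branch 1.2.2.2.2.2 (add (~S & P)):
                        (~S & P): α-rule — add ~S, P.
                        × closes — contains both S and ~S.
  branch 2 (add ((~Q <-> ((R -> Q) & P)) | ~Q)):
    ~(~Q <-> ((R -> Q) & P)): β-rule — branch into ~Q, ~((R -> Q) & P)  //  ~~Q, ((R -> Q) & P).
      branch 2.1 (add ~Q, ~((R -> Q) & P)):
        × closes — contains both Q and ~Q.
      branch 2.2 (add ~~Q, ((R -> Q) & P)):
        ((R -> Q) & P): α-rule — add (R -> Q), P.
        (Q -> (S -> (~S & P))): β-rule — branch into ~Q  //  (S -> (~S & P)).
          branch 2.2.1 (add ~Q):
            × closes — contains both Q and ~Q.
          branch 2.2.2 (add (S -> (~S & P))):
            ((~Q <-> ((R -> Q) & P)) | ~Q): β-rule — branch into (~Q <-> ((R -> Q) & P))  //  ~Q.
              branch 2.2.2.1 (add (~Q <-> ((R -> Q) & P))):
                (R -> Q): β-rule — branch into ~R  //  Q.
                  branch 2.2.2.1.1 (add ~R):
                    (S -> (~S & P)): β-rule — branch into ~S  //  (~S & P).
                      branch 2.2.2.1.1.1 (add ~S):
                        (~Q <-> ((R -> Q) & P)): β-rule — branch into ~Q, ((R -> Q) & P)  //  ~~Q, ~((R -> Q) & P).
                          branch 2.2.2.1.1.1.1 (add ~Q, ((R -> Q) & P)):
                            × closes — contains both Q and ~Q.
                          branch 2.2.2.1.1.1.2 (add ~~Q, ~((R -> Q) & P)):
                            ~((R -> Q) & P): β-rule — branch into ~(R -> Q)  //  ~P.
                              branch 2.2.2.1.1.1.2.1 (add ~(R -> Q)):
                                ~(R -> Q): α-rule — add R, ~Q.
                                × closes — contains both R and ~R.
                              branch 2.2.2.1.1.1.2.2 (add ~P):
                                × closes — contains both P and ~P.
                      branch 2.2.2.1.1.2 (add (~S & P)):
                        (~S & P): α-rule — add ~S, P.
                        (~Q <-> ((R -> Q) & P)): β-rule — branch into ~Q, ((R -> Q) & P)  //  ~~Q, ~((R -> Q) & P).
                          branch 2.2.2.1.1.2.1 (add ~Q, ((R -> Q) & P)):
                            × closes — contains both Q and ~Q.
                          branch 2.2.2.1.1.2.2 (add ~~Q, ~((R -> Q) & P)):
                            ~((R -> Q) & P): β-rule — branch into ~(R -> Q)  //  ~P.
                              branch 2.2.2.1.1.2.2.1 (add ~(R -> Q)):
                                ~(R -> Q): α-rule — add R, ~Q.
                                × closes — contains both R and ~R.
                              branch 2.2.2.1.1.2.2.2 (add ~P):
                                × closes — contains both P and ~P.
                  branch 2.2.2.1.2 (add Q):
                    (S -> (~S & P)): β-rule — branch into ~S  //  (~S & P).
                      branch 2.2.2.1.2.1 (add ~S):
                        (~Q <-> ((R -> Q) & P)): β-rule — branch into ~Q, ((R -> Q) & P)  //  ~~Q, ~((R -> Q) & P).
                          branch 2.2.2.1.2.1.1 (add ~Q, ((R -> Q) & P)):
                            × closes — contains both Q and ~Q.
                          branch 2.2.2.1.2.1.2 (add ~~Q, ~((R -> Q) & P)):
                            ~((R -> Q) & P): β-rule — branch into ~(R -> Q)  //  ~P.
                              branch 2.2.2.1.2.1.2.1 (add ~(R -> Q)):
                                ~(R -> Q): α-rule — add R, ~Q.
                                × closes — contains both Q and ~Q.
                              branch 2.2.2.1.2.1.2.2 (add ~P):
                                × closes — contains both P and ~P.
                      branch 2.2.2.1.2.2 (add (~S & P)):
                        (~S & P): α-rule — add ~S, P.
                        (~Q <-> ((R -> Q) & P)): β-rule — branch into ~Q, ((R -> Q) & P)  //  ~~Q, ~((R -> Q) & P).
                          branch 2.2.2.1.2.2.1 (add ~Q, ((R -> Q) & P)):
                            × closes — contains both Q and ~Q.
                          branch 2.2.2.1.2.2.2 (add ~~Q, ~((R -> Q) & P)):
                            ~((R -> Q) & P): β-rule — branch into ~(R -> Q)  //  ~P.
                              branch 2.2.2.1.2.2.2.1 (add ~(R -> Q)):
                                ~(R -> Q): α-rule — add R, ~Q.
                                × closes — contains both Q and ~Q.
                              branch 2.2.2.1.2.2.2.2 (add ~P):
                                × closes — contains both P and ~P.
              branch 2.2.2.2 (add ~Q):
                × closes — contains both Q and ~Q.
All 22 branches close.
Every branch closed; the formula is unsatisfiable.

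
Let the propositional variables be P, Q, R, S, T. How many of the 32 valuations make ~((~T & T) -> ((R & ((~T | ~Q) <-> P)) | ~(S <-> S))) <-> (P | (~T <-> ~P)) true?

Initial set: {(~((~T & T) -> ((R & ((~T | ~Q) <-> P)) | ~(S <-> S))) <-> (P | (~T <-> ~P)))}.
(~((~T & T) -> ((R & ((~T | ~Q) <-> P)) | ~(S <-> S))) <-> (P | (~T <-> ~P))): β-rule — branch into ~((~T & T) -> ((R & ((~T | ~Q) <-> P)) | ~(S <-> S))), (P | (~T <-> ~P))  //  ~~((~T & T) -> ((R & ((~T | ~Q) <-> P)) | ~(S <-> S))), ~(P | (~T <-> ~P)).
  branch 1 (add ~((~T & T) -> ((R & ((~T | ~Q) <-> P)) | ~(S <-> S))), (P | (~T <-> ~P))):
    ~((~T & T) -> ((R & ((~T | ~Q) <-> P)) | ~(S <-> S))): α-rule — add (~T & T), ~((R & ((~T | ~Q) <-> P)) | ~(S <-> S)).
    (~T & T): α-rule — add ~T, T.
    × closes — contains both T and ~T.
  branch 2 (add ~~((~T & T) -> ((R & ((~T | ~Q) <-> P)) | ~(S <-> S))), ~(P | (~T <-> ~P))):
    ~(P | (~T <-> ~P)): α-rule — add ~P, ~(~T <-> ~P).
    ~~((~T & T) -> ((R & ((~T | ~Q) <-> P)) | ~(S <-> S))): β-rule — branch into ~(~T & T)  //  ((R & ((~T | ~Q) <-> P)) | ~(S <-> S)).
      branch 2.1 (add ~(~T & T)):
        ~(~T <-> ~P): β-rule — branch into ~T, ~~P  //  ~~T, ~P.
          branch 2.1.1 (add ~T, ~~P):
            × closes — contains both P and ~P.
          branch 2.1.2 (add ~~T, ~P):
            ~(~T & T): β-rule — branch into ~~T  //  ~T.
              branch 2.1.2.1 (add ~~T):
                ○ open, literals {P=false, T=true}.
              branch 2.1.2.2 (add ~T):
                × closes — contains both T and ~T.
      branch 2.2 (add ((R & ((~T | ~Q) <-> P)) | ~(S <-> S))):
        ~(~T <-> ~P): β-rule — branch into ~T, ~~P  //  ~~T, ~P.
          branch 2.2.1 (add ~T, ~~P):
            × closes — contains both P and ~P.
          branch 2.2.2 (add ~~T, ~P):
            ((R & ((~T | ~Q) <-> P)) | ~(S <-> S)): β-rule — branch into (R & ((~T | ~Q) <-> P))  //  ~(S <-> S).
              branch 2.2.2.1 (add (R & ((~T | ~Q) <-> P))):
                (R & ((~T | ~Q) <-> P)): α-rule — add R, ((~T | ~Q) <-> P).
                ((~T | ~Q) <-> P): β-rule — branch into (~T | ~Q), P  //  ~(~T | ~Q), ~P.
                  branch 2.2.2.1.1 (add (~T | ~Q), P):
                    × closes — contains both P and ~P.
                  branch 2.2.2.1.2 (add ~(~T | ~Q), ~P):
                    ~(~T | ~Q): α-rule — add ~~T, ~~Q.
                    ○ open, literals {P=false, Q=true, R=true, T=true}.
              branch 2.2.2.2 (add ~(S <-> S)):
                ~(S <-> S): β-rule — branch into S, ~S  //  ~S, S.
                  branch 2.2.2.2.1 (add S, ~S):
                    × closes — contains both S and ~S.
                  branch 2.2.2.2.2 (add ~S, S):
                    × closes — contains both S and ~S.
7 branches closed, 2 open.
Each open branch fixes some atoms; the unmentioned ones are free. Counting distinct full assignments: branch {P=false, T=true} (Q, R, S) contributes 8 new; branch {P=false, Q=true, R=true, T=true} (S) contributes 0 new. Total: 8.

8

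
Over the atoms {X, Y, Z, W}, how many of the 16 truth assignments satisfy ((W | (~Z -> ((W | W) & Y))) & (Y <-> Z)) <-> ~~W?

10

Initial set: {T (((W | (~Z -> ((W | W) & Y))) & (Y <-> Z)) <-> ~~W)}.
T (((W | (~Z -> ((W | W) & Y))) & (Y <-> Z)) <-> ~~W): β-rule — branch into T ((W | (~Z -> ((W | W) & Y))) & (Y <-> Z)), T ~~W  //  F ((W | (~Z -> ((W | W) & Y))) & (Y <-> Z)), F ~~W.
  branch 1 (add T ((W | (~Z -> ((W | W) & Y))) & (Y <-> Z)), T ~~W):
    T ((W | (~Z -> ((W | W) & Y))) & (Y <-> Z)): α-rule — add T (W | (~Z -> ((W | W) & Y))), T (Y <-> Z).
    T ~~W: drop double negation, giving T W.
    T (W | (~Z -> ((W | W) & Y))): β-rule — branch into T W  //  T (~Z -> ((W | W) & Y)).
      branch 1.1 (add T W):
        T (Y <-> Z): β-rule — branch into T Y, T Z  //  F Y, F Z.
          branch 1.1.1 (add T Y, T Z):
            ○ open, literals {W=true, Y=true, Z=true}.
          branch 1.1.2 (add F Y, F Z):
            ○ open, literals {W=true, Y=false, Z=false}.
      branch 1.2 (add T (~Z -> ((W | W) & Y))):
        T (Y <-> Z): β-rule — branch into T Y, T Z  //  F Y, F Z.
          branch 1.2.1 (add T Y, T Z):
            T (~Z -> ((W | W) & Y)): β-rule — branch into F ~Z  //  T ((W | W) & Y).
              branch 1.2.1.1 (add F ~Z):
                ○ open, literals {W=true, Y=true, Z=true}.
              branch 1.2.1.2 (add T ((W | W) & Y)):
                T ((W | W) & Y): α-rule — add T (W | W), T Y.
                T (W | W): β-rule — branch into T W  //  T W.
                  branch 1.2.1.2.1 (add T W):
                    ○ open, literals {W=true, Y=true, Z=true}.
                  branch 1.2.1.2.2 (add T W):
                    ○ open, literals {W=true, Y=true, Z=true}.
          branch 1.2.2 (add F Y, F Z):
            T (~Z -> ((W | W) & Y)): β-rule — branch into F ~Z  //  T ((W | W) & Y).
              branch 1.2.2.1 (add F ~Z):
                × closes — contains both Z and ~Z.
              branch 1.2.2.2 (add T ((W | W) & Y)):
                T ((W | W) & Y): α-rule — add T (W | W), T Y.
                × closes — contains both Y and ~Y.
  branch 2 (add F ((W | (~Z -> ((W | W) & Y))) & (Y <-> Z)), F ~~W):
    F ~~W: drop double negation, giving F W.
    F ((W | (~Z -> ((W | W) & Y))) & (Y <-> Z)): β-rule — branch into F (W | (~Z -> ((W | W) & Y)))  //  F (Y <-> Z).
      branch 2.1 (add F (W | (~Z -> ((W | W) & Y)))):
        F (W | (~Z -> ((W | W) & Y))): α-rule — add F W, F (~Z -> ((W | W) & Y)).
        F (~Z -> ((W | W) & Y)): α-rule — add T ~Z, F ((W | W) & Y).
        F ((W | W) & Y): β-rule — branch into F (W | W)  //  F Y.
          branch 2.1.1 (add F (W | W)):
            F (W | W): α-rule — add F W, F W.
            ○ open, literals {W=false, Z=false}.
          branch 2.1.2 (add F Y):
            ○ open, literals {W=false, Y=false, Z=false}.
      branch 2.2 (add F (Y <-> Z)):
        F (Y <-> Z): β-rule — branch into T Y, F Z  //  F Y, T Z.
          branch 2.2.1 (add T Y, F Z):
            ○ open, literals {W=false, Y=true, Z=false}.
          branch 2.2.2 (add F Y, T Z):
            ○ open, literals {W=false, Y=false, Z=true}.
2 branches closed, 9 open.
Each open branch fixes some atoms; the unmentioned ones are free. Counting distinct full assignments: branch {W=true, Y=true, Z=true} (X) contributes 2 new; branch {W=true, Y=false, Z=false} (X) contributes 2 new; branch {W=true, Y=true, Z=true} (X) contributes 0 new; branch {W=true, Y=true, Z=true} (X) contributes 0 new; branch {W=true, Y=true, Z=true} (X) contributes 0 new; branch {W=false, Z=false} (X, Y) contributes 4 new; branch {W=false, Y=false, Z=false} (X) contributes 0 new; branch {W=false, Y=true, Z=false} (X) contributes 0 new; branch {W=false, Y=false, Z=true} (X) contributes 2 new. Total: 10.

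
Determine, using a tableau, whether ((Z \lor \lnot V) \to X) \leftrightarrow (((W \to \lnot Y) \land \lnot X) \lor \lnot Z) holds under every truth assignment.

Not valid

Assume the negation and expand:
Initial set: {F (((Z \lor \lnot V) \to X) \leftrightarrow (((W \to \lnot Y) \land \lnot X) \lor \lnot Z))}.
F (((Z \lor \lnot V) \to X) \leftrightarrow (((W \to \lnot Y) \land \lnot X) \lor \lnot Z)): β-rule — branch into T ((Z \lor \lnot V) \to X), F (((W \to \lnot Y) \land \lnot X) \lor \lnot Z)  //  F ((Z \lor \lnot V) \to X), T (((W \to \lnot Y) \land \lnot X) \lor \lnot Z).
  branch 1 (add T ((Z \lor \lnot V) \to X), F (((W \to \lnot Y) \land \lnot X) \lor \lnot Z)):
    F (((W \to \lnot Y) \land \lnot X) \lor \lnot Z): α-rule — add F ((W \to \lnot Y) \land \lnot X), F \lnot Z.
    T ((Z \lor \lnot V) \to X): β-rule — branch into F (Z \lor \lnot V)  //  T X.
      branch 1.1 (add F (Z \lor \lnot V)):
        F (Z \lor \lnot V): α-rule — add F Z, F \lnot V.
        × closes — contains both Z and \lnot Z.
      branch 1.2 (add T X):
        F ((W \to \lnot Y) \land \lnot X): β-rule — branch into F (W \to \lnot Y)  //  F \lnot X.
          branch 1.2.1 (add F (W \to \lnot Y)):
            F (W \to \lnot Y): α-rule — add T W, F \lnot Y.
            ○ open, literals {W=T, X=T, Y=T, Z=T}.
          branch 1.2.2 (add F \lnot X):
            ○ open, literals {X=T, Z=T}.
  branch 2 (add F ((Z \lor \lnot V) \to X), T (((W \to \lnot Y) \land \lnot X) \lor \lnot Z)):
    F ((Z \lor \lnot V) \to X): α-rule — add T (Z \lor \lnot V), F X.
    T (((W \to \lnot Y) \land \lnot X) \lor \lnot Z): β-rule — branch into T ((W \to \lnot Y) \land \lnot X)  //  T \lnot Z.
      branch 2.1 (add T ((W \to \lnot Y) \land \lnot X)):
        T ((W \to \lnot Y) \land \lnot X): α-rule — add T (W \to \lnot Y), T \lnot X.
        T (Z \lor \lnot V): β-rule — branch into T Z  //  T \lnot V.
          branch 2.1.1 (add T Z):
            T (W \to \lnot Y): β-rule — branch into F W  //  T \lnot Y.
              branch 2.1.1.1 (add F W):
                ○ open, literals {W=F, X=F, Z=T}.
              branch 2.1.1.2 (add T \lnot Y):
                ○ open, literals {X=F, Y=F, Z=T}.
          branch 2.1.2 (add T \lnot V):
            T (W \to \lnot Y): β-rule — branch into F W  //  T \lnot Y.
              branch 2.1.2.1 (add F W):
                ○ open, literals {V=F, W=F, X=F}.
              branch 2.1.2.2 (add T \lnot Y):
                ○ open, literals {V=F, X=F, Y=F}.
      branch 2.2 (add T \lnot Z):
        T (Z \lor \lnot V): β-rule — branch into T Z  //  T \lnot V.
          branch 2.2.1 (add T Z):
            × closes — contains both Z and \lnot Z.
          branch 2.2.2 (add T \lnot V):
            ○ open, literals {V=F, X=F, Z=F}.
2 branches closed, 7 open.
An open branch gives a countermodel: W=T, X=T, Y=T, Z=T (unmentioned atoms arbitrary); under it the original formula is false.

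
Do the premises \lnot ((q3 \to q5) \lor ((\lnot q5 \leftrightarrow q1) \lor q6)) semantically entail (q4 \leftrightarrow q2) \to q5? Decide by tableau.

Initial set: {\lnot ((q3 \to q5) \lor ((\lnot q5 \leftrightarrow q1) \lor q6)); \lnot ((q4 \leftrightarrow q2) \to q5)}.
\lnot ((q3 \to q5) \lor ((\lnot q5 \leftrightarrow q1) \lor q6)): α-rule — add \lnot (q3 \to q5), \lnot ((\lnot q5 \leftrightarrow q1) \lor q6).
\lnot ((q4 \leftrightarrow q2) \to q5): α-rule — add (q4 \leftrightarrow q2), \lnot q5.
\lnot (q3 \to q5): α-rule — add q3, \lnot q5.
\lnot ((\lnot q5 \leftrightarrow q1) \lor q6): α-rule — add \lnot (\lnot q5 \leftrightarrow q1), \lnot q6.
(q4 \leftrightarrow q2): β-rule — branch into q4, q2  //  \lnot q4, \lnot q2.
  branch 1 (add q4, q2):
    \lnot (\lnot q5 \leftrightarrow q1): β-rule — branch into \lnot q5, \lnot q1  //  \lnot \lnot q5, q1.
      branch 1.1 (add \lnot q5, \lnot q1):
        ○ open, literals {q1=F, q2=T, q3=T, q4=T, q5=F, q6=F}.
      branch 1.2 (add \lnot \lnot q5, q1):
        × closes — contains both q5 and \lnot q5.
  branch 2 (add \lnot q4, \lnot q2):
    \lnot (\lnot q5 \leftrightarrow q1): β-rule — branch into \lnot q5, \lnot q1  //  \lnot \lnot q5, q1.
      branch 2.1 (add \lnot q5, \lnot q1):
        ○ open, literals {q1=F, q2=F, q3=T, q4=F, q5=F, q6=F}.
      branch 2.2 (add \lnot \lnot q5, q1):
        × closes — contains both q5 and \lnot q5.
2 branches closed, 2 open.
An open branch gives a countermodel: q1=F, q2=T, q3=T, q4=T, q5=F, q6=F (unmentioned atoms arbitrary); the premises hold there but the conclusion fails.

No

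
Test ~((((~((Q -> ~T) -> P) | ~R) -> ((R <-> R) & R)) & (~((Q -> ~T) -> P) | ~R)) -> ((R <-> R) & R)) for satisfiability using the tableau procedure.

Initial set: {~((((~((Q -> ~T) -> P) | ~R) -> ((R <-> R) & R)) & (~((Q -> ~T) -> P) | ~R)) -> ((R <-> R) & R))}.
~((((~((Q -> ~T) -> P) | ~R) -> ((R <-> R) & R)) & (~((Q -> ~T) -> P) | ~R)) -> ((R <-> R) & R)): α-rule — add (((~((Q -> ~T) -> P) | ~R) -> ((R <-> R) & R)) & (~((Q -> ~T) -> P) | ~R)), ~((R <-> R) & R).
(((~((Q -> ~T) -> P) | ~R) -> ((R <-> R) & R)) & (~((Q -> ~T) -> P) | ~R)): α-rule — add ((~((Q -> ~T) -> P) | ~R) -> ((R <-> R) & R)), (~((Q -> ~T) -> P) | ~R).
~((R <-> R) & R): β-rule — branch into ~(R <-> R)  //  ~R.
  branch 1 (add ~(R <-> R)):
    ((~((Q -> ~T) -> P) | ~R) -> ((R <-> R) & R)): β-rule — branch into ~(~((Q -> ~T) -> P) | ~R)  //  ((R <-> R) & R).
      branch 1.1 (add ~(~((Q -> ~T) -> P) | ~R)):
        ~(~((Q -> ~T) -> P) | ~R): α-rule — add ~~((Q -> ~T) -> P), ~~R.
        (~((Q -> ~T) -> P) | ~R): β-rule — branch into ~((Q -> ~T) -> P)  //  ~R.
          branch 1.1.1 (add ~((Q -> ~T) -> P)):
            ~((Q -> ~T) -> P): α-rule — add (Q -> ~T), ~P.
            ~(R <-> R): β-rule — branch into R, ~R  //  ~R, R.
              branch 1.1.1.1 (add R, ~R):
                × closes — contains both R and ~R.
              branch 1.1.1.2 (add ~R, R):
                × closes — contains both R and ~R.
          branch 1.1.2 (add ~R):
            × closes — contains both R and ~R.
      branch 1.2 (add ((R <-> R) & R)):
        ((R <-> R) & R): α-rule — add (R <-> R), R.
        (~((Q -> ~T) -> P) | ~R): β-rule — branch into ~((Q -> ~T) -> P)  //  ~R.
          branch 1.2.1 (add ~((Q -> ~T) -> P)):
            ~((Q -> ~T) -> P): α-rule — add (Q -> ~T), ~P.
            ~(R <-> R): β-rule — branch into R, ~R  //  ~R, R.
              branch 1.2.1.1 (add R, ~R):
                × closes — contains both R and ~R.
              branch 1.2.1.2 (add ~R, R):
                × closes — contains both R and ~R.
          branch 1.2.2 (add ~R):
            × closes — contains both R and ~R.
  branch 2 (add ~R):
    ((~((Q -> ~T) -> P) | ~R) -> ((R <-> R) & R)): β-rule — branch into ~(~((Q -> ~T) -> P) | ~R)  //  ((R <-> R) & R).
      branch 2.1 (add ~(~((Q -> ~T) -> P) | ~R)):
        ~(~((Q -> ~T) -> P) | ~R): α-rule — add ~~((Q -> ~T) -> P), ~~R.
        × closes — contains both R and ~R.
      branch 2.2 (add ((R <-> R) & R)):
        ((R <-> R) & R): α-rule — add (R <-> R), R.
        × closes — contains both R and ~R.
All 8 branches close.
Every branch closed; the formula is unsatisfiable.

Unsatisfiable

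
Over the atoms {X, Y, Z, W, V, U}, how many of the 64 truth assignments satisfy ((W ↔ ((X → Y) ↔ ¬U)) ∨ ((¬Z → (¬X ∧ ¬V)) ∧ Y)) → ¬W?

43

Initial set: {(((W ↔ ((X → Y) ↔ ¬U)) ∨ ((¬Z → (¬X ∧ ¬V)) ∧ Y)) → ¬W)}.
(((W ↔ ((X → Y) ↔ ¬U)) ∨ ((¬Z → (¬X ∧ ¬V)) ∧ Y)) → ¬W): β-rule — branch into ¬((W ↔ ((X → Y) ↔ ¬U)) ∨ ((¬Z → (¬X ∧ ¬V)) ∧ Y))  //  ¬W.
  branch 1 (add ¬((W ↔ ((X → Y) ↔ ¬U)) ∨ ((¬Z → (¬X ∧ ¬V)) ∧ Y))):
    ¬((W ↔ ((X → Y) ↔ ¬U)) ∨ ((¬Z → (¬X ∧ ¬V)) ∧ Y)): α-rule — add ¬(W ↔ ((X → Y) ↔ ¬U)), ¬((¬Z → (¬X ∧ ¬V)) ∧ Y).
    ¬(W ↔ ((X → Y) ↔ ¬U)): β-rule — branch into W, ¬((X → Y) ↔ ¬U)  //  ¬W, ((X → Y) ↔ ¬U).
      branch 1.1 (add W, ¬((X → Y) ↔ ¬U)):
        ¬((¬Z → (¬X ∧ ¬V)) ∧ Y): β-rule — branch into ¬(¬Z → (¬X ∧ ¬V))  //  ¬Y.
          branch 1.1.1 (add ¬(¬Z → (¬X ∧ ¬V))):
            ¬(¬Z → (¬X ∧ ¬V)): α-rule — add ¬Z, ¬(¬X ∧ ¬V).
            ¬((X → Y) ↔ ¬U): β-rule — branch into (X → Y), ¬¬U  //  ¬(X → Y), ¬U.
              branch 1.1.1.1 (add (X → Y), ¬¬U):
                ¬(¬X ∧ ¬V): β-rule — branch into ¬¬X  //  ¬¬V.
                  branch 1.1.1.1.1 (add ¬¬X):
                    (X → Y): β-rule — branch into ¬X  //  Y.
                      branch 1.1.1.1.1.1 (add ¬X):
                        × closes — contains both X and ¬X.
                      branch 1.1.1.1.1.2 (add Y):
                        ○ open, literals {U=1, W=1, X=1, Y=1, Z=0}.
                  branch 1.1.1.1.2 (add ¬¬V):
                    (X → Y): β-rule — branch into ¬X  //  Y.
                      branch 1.1.1.1.2.1 (add ¬X):
                        ○ open, literals {U=1, V=1, W=1, X=0, Z=0}.
                      branch 1.1.1.1.2.2 (add Y):
                        ○ open, literals {U=1, V=1, W=1, Y=1, Z=0}.
              branch 1.1.1.2 (add ¬(X → Y), ¬U):
                ¬(X → Y): α-rule — add X, ¬Y.
                ¬(¬X ∧ ¬V): β-rule — branch into ¬¬X  //  ¬¬V.
                  branch 1.1.1.2.1 (add ¬¬X):
                    ○ open, literals {U=0, W=1, X=1, Y=0, Z=0}.
                  branch 1.1.1.2.2 (add ¬¬V):
                    ○ open, literals {U=0, V=1, W=1, X=1, Y=0, Z=0}.
          branch 1.1.2 (add ¬Y):
            ¬((X → Y) ↔ ¬U): β-rule — branch into (X → Y), ¬¬U  //  ¬(X → Y), ¬U.
              branch 1.1.2.1 (add (X → Y), ¬¬U):
                (X → Y): β-rule — branch into ¬X  //  Y.
                  branch 1.1.2.1.1 (add ¬X):
                    ○ open, literals {U=1, W=1, X=0, Y=0}.
                  branch 1.1.2.1.2 (add Y):
                    × closes — contains both Y and ¬Y.
              branch 1.1.2.2 (add ¬(X → Y), ¬U):
                ¬(X → Y): α-rule — add X, ¬Y.
                ○ open, literals {U=0, W=1, X=1, Y=0}.
      branch 1.2 (add ¬W, ((X → Y) ↔ ¬U)):
        ¬((¬Z → (¬X ∧ ¬V)) ∧ Y): β-rule — branch into ¬(¬Z → (¬X ∧ ¬V))  //  ¬Y.
          branch 1.2.1 (add ¬(¬Z → (¬X ∧ ¬V))):
            ¬(¬Z → (¬X ∧ ¬V)): α-rule — add ¬Z, ¬(¬X ∧ ¬V).
            ((X → Y) ↔ ¬U): β-rule — branch into (X → Y), ¬U  //  ¬(X → Y), ¬¬U.
              branch 1.2.1.1 (add (X → Y), ¬U):
                ¬(¬X ∧ ¬V): β-rule — branch into ¬¬X  //  ¬¬V.
                  branch 1.2.1.1.1 (add ¬¬X):
                    (X → Y): β-rule — branch into ¬X  //  Y.
                      branch 1.2.1.1.1.1 (add ¬X):
                        × closes — contains both X and ¬X.
                      branch 1.2.1.1.1.2 (add Y):
                        ○ open, literals {U=0, W=0, X=1, Y=1, Z=0}.
                  branch 1.2.1.1.2 (add ¬¬V):
                    (X → Y): β-rule — branch into ¬X  //  Y.
                      branch 1.2.1.1.2.1 (add ¬X):
                        ○ open, literals {U=0, V=1, W=0, X=0, Z=0}.
                      branch 1.2.1.1.2.2 (add Y):
                        ○ open, literals {U=0, V=1, W=0, Y=1, Z=0}.
              branch 1.2.1.2 (add ¬(X → Y), ¬¬U):
                ¬(X → Y): α-rule — add X, ¬Y.
                ¬(¬X ∧ ¬V): β-rule — branch into ¬¬X  //  ¬¬V.
                  branch 1.2.1.2.1 (add ¬¬X):
                    ○ open, literals {U=1, W=0, X=1, Y=0, Z=0}.
                  branch 1.2.1.2.2 (add ¬¬V):
                    ○ open, literals {U=1, V=1, W=0, X=1, Y=0, Z=0}.
          branch 1.2.2 (add ¬Y):
            ((X → Y) ↔ ¬U): β-rule — branch into (X → Y), ¬U  //  ¬(X → Y), ¬¬U.
              branch 1.2.2.1 (add (X → Y), ¬U):
                (X → Y): β-rule — branch into ¬X  //  Y.
                  branch 1.2.2.1.1 (add ¬X):
                    ○ open, literals {U=0, W=0, X=0, Y=0}.
                  branch 1.2.2.1.2 (add Y):
                    × closes — contains both Y and ¬Y.
              branch 1.2.2.2 (add ¬(X → Y), ¬¬U):
                ¬(X → Y): α-rule — add X, ¬Y.
                ○ open, literals {U=1, W=0, X=1, Y=0}.
  branch 2 (add ¬W):
    ○ open, literals {W=0}.
4 branches closed, 15 open.
Each open branch fixes some atoms; the unmentioned ones are free. Counting distinct full assignments: branch {U=1, W=1, X=1, Y=1, Z=0} (V) contributes 2 new; branch {U=1, V=1, W=1, X=0, Z=0} (Y) contributes 2 new; branch {U=1, V=1, W=1, Y=1, Z=0} (X) contributes 0 new; branch {U=0, W=1, X=1, Y=0, Z=0} (V) contributes 2 new; branch {U=0, V=1, W=1, X=1, Y=0, Z=0} (none free) contributes 0 new; branch {U=1, W=1, X=0, Y=0} (Z, V) contributes 3 new; branch {U=0, W=1, X=1, Y=0} (Z, V) contributes 2 new; branch {U=0, W=0, X=1, Y=1, Z=0} (V) contributes 2 new; branch {U=0, V=1, W=0, X=0, Z=0} (Y) contributes 2 new; branch {U=0, V=1, W=0, Y=1, Z=0} (X) contributes 0 new; branch {U=1, W=0, X=1, Y=0, Z=0} (V) contributes 2 new; branch {U=1, V=1, W=0, X=1, Y=0, Z=0} (none free) contributes 0 new; branch {U=0, W=0, X=0, Y=0} (Z, V) contributes 3 new; branch {U=1, W=0, X=1, Y=0} (Z, V) contributes 2 new; branch {W=0} (X, Y, Z, V, U) contributes 21 new. Total: 43.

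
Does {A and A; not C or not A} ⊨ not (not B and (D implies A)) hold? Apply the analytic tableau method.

No

Initial set: {(A and A); (not C or not A); not not (not B and (D implies A))}.
(A and A): α-rule — add A, A.
not not (not B and (D implies A)): α-rule — add not B, (D implies A).
(not C or not A): β-rule — branch into not C  //  not A.
  branch 1 (add not C):
    (D implies A): β-rule — branch into not D  //  A.
      branch 1.1 (add not D):
        ○ open, literals {A=T, B=F, C=F, D=F}.
      branch 1.2 (add A):
        ○ open, literals {A=T, B=F, C=F}.
  branch 2 (add not A):
    × closes — contains both A and not A.
1 branch closed, 2 open.
An open branch gives a countermodel: A=T, B=F, C=F, D=F (unmentioned atoms arbitrary); the premises hold there but the conclusion fails.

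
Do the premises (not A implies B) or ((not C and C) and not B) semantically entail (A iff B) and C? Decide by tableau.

No

Initial set: {((not A implies B) or ((not C and C) and not B)); not ((A iff B) and C)}.
((not A implies B) or ((not C and C) and not B)): β-rule — branch into (not A implies B)  //  ((not C and C) and not B).
  branch 1 (add (not A implies B)):
    not ((A iff B) and C): β-rule — branch into not (A iff B)  //  not C.
      branch 1.1 (add not (A iff B)):
        (not A implies B): β-rule — branch into not not A  //  B.
          branch 1.1.1 (add not not A):
            not (A iff B): β-rule — branch into A, not B  //  not A, B.
              branch 1.1.1.1 (add A, not B):
                ○ open, literals {A=true, B=false}.
              branch 1.1.1.2 (add not A, B):
                × closes — contains both A and not A.
          branch 1.1.2 (add B):
            not (A iff B): β-rule — branch into A, not B  //  not A, B.
              branch 1.1.2.1 (add A, not B):
                × closes — contains both B and not B.
              branch 1.1.2.2 (add not A, B):
                ○ open, literals {A=false, B=true}.
      branch 1.2 (add not C):
        (not A implies B): β-rule — branch into not not A  //  B.
          branch 1.2.1 (add not not A):
            ○ open, literals {A=true, C=false}.
          branch 1.2.2 (add B):
            ○ open, literals {B=true, C=false}.
  branch 2 (add ((not C and C) and not B)):
    ((not C and C) and not B): α-rule — add (not C and C), not B.
    (not C and C): α-rule — add not C, C.
    × closes — contains both C and not C.
3 branches closed, 4 open.
An open branch gives a countermodel: A=true, B=false (unmentioned atoms arbitrary); the premises hold there but the conclusion fails.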